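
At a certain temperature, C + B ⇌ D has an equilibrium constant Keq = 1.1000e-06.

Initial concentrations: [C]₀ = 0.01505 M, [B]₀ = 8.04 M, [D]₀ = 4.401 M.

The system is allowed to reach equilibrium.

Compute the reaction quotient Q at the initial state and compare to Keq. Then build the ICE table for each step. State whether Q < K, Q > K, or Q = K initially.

Q₀ = 36.37 vs Keq = 1.1000e-06 ⇒ Q>K, reverse
Step 1:
                  C         B         D
  Initial   0.01505      8.04     4.401
  Change      4.401     4.401    -4.401
  Equil       4.416     12.44 6.0433e-05
  solve Keq expr → x = -4.401; check Q = 1.1000e-06

Q₀ = 36.37; Q > K (proceeds reverse)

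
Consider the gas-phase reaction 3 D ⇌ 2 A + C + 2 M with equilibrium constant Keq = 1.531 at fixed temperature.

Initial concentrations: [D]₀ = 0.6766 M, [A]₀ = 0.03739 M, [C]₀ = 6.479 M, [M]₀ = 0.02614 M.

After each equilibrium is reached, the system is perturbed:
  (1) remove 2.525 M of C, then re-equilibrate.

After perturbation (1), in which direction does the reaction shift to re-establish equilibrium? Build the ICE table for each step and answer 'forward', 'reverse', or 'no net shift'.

Direction: forward

Q₀ = 1.9982e-05 vs Keq = 1.531 ⇒ Q<K, forward
Step 1:
                    D           A           C           M
  I            0.6766     0.03739       6.479     0.02614
  C           -0.3755      0.2503      0.1252      0.2503
  E            0.3011      0.2877       6.604      0.2765
  solve Keq expr → x = 0.1252; check Q = 1.531
Then remove 2.525 M of C.
Step 2:
                    D           A           C           M
  I            0.3011      0.2877       4.079      0.2765
  C           -0.0245     0.01633    0.008166     0.01633
  E            0.2766      0.3041       4.087      0.2928
  solve Keq expr → x = 0.008166; check Q = 1.531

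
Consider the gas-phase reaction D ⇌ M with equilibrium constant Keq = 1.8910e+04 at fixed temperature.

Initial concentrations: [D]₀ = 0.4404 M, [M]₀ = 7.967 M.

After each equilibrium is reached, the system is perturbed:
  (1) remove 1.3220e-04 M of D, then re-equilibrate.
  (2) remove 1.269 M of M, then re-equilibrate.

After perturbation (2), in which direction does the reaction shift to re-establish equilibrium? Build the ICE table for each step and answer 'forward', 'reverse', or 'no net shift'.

Q₀ = 18.09 vs Keq = 1.8910e+04 ⇒ Q<K, forward
Step 1:
                  D         M
  Initial    0.4404     7.967
  Change      -0.44      0.44
  Equil   4.4458e-04     8.407
  solve Keq expr → x = 0.44; check Q = 1.8910e+04
Then remove 1.3220e-04 M of D.
Step 2:
                  D         M
  Initial 3.1238e-04     8.407
  Change  1.3219e-04 -1.3219e-04
  Equil   4.4457e-04     8.407
  solve Keq expr → x = -1.3219e-04; check Q = 1.8910e+04
Then remove 1.269 M of M.
Step 3:
                  D         M
  Initial 4.4457e-04     7.138
  Change  -6.7104e-05 6.7104e-05
  Equil   3.7747e-04     7.138
  solve Keq expr → x = 6.7104e-05; check Q = 1.8910e+04

Direction: forward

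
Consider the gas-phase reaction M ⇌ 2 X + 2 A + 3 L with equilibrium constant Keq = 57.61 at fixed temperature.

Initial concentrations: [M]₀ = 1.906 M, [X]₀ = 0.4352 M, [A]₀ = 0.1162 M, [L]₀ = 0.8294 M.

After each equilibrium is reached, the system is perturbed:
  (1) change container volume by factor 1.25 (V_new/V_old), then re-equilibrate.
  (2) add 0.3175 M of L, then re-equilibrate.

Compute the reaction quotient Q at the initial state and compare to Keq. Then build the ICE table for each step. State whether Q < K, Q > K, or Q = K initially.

Q₀ = 7.6552e-04 vs Keq = 57.61 ⇒ Q<K, forward
Step 1:
                   M          X          A          L
  Initial      1.906     0.4352     0.1162     0.8294
  Change     -0.5884      1.177      1.177      1.765
  Equil        1.318      1.612      1.293      2.595
  solve Keq expr → x = 0.5884; check Q = 57.61
Then change container volume by factor 1.25 (V_new/V_old).
Step 2:
                   M          X          A          L
  Initial      1.054       1.29      1.034      2.076
  Change     -0.1181     0.2361     0.2361     0.3542
  Equil        0.936      1.526      1.271       2.43
  solve Keq expr → x = 0.1181; check Q = 57.61
Then add 0.3175 M of L.
Step 3:
                   M          X          A          L
  Initial      0.936      1.526      1.271      2.747
  Change     0.03572   -0.07143   -0.07143    -0.1071
  Equil       0.9717      1.454      1.199       2.64
  solve Keq expr → x = -0.03572; check Q = 57.61

Q₀ = 7.6552e-04; Q < K (proceeds forward)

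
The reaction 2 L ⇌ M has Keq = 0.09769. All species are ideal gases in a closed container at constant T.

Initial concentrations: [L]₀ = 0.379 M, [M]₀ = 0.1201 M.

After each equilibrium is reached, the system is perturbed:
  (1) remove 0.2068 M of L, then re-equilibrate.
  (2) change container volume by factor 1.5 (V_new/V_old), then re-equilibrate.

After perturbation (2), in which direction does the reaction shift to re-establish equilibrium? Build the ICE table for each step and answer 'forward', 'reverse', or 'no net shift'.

Q₀ = 0.8361 vs Keq = 0.09769 ⇒ Q>K, reverse
Step 1:
                    L           M
  Initial       0.379      0.1201
  Change       0.1793    -0.08965
  Equil        0.5583     0.03045
  solve Keq expr → x = -0.08965; check Q = 0.09769
Then remove 0.2068 M of L.
Step 2:
                    L           M
  Initial      0.3515     0.03045
  Change      0.03214    -0.01607
  Equil        0.3836     0.01438
  solve Keq expr → x = -0.01607; check Q = 0.09769
Then change container volume by factor 1.5 (V_new/V_old).
Step 3:
                    L           M
  Initial      0.2558    0.009585
  Change     0.005804   -0.002902
  Equil        0.2616    0.006684
  solve Keq expr → x = -0.002902; check Q = 0.09769

Direction: reverse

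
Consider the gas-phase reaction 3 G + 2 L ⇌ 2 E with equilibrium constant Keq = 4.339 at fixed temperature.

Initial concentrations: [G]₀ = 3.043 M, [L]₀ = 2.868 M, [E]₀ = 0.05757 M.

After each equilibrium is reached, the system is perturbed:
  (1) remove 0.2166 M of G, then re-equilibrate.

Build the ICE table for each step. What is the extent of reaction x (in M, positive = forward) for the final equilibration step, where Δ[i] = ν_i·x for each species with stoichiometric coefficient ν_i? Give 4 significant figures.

x = -0.05116 M

Q₀ = 1.4300e-05 vs Keq = 4.339 ⇒ Q<K, forward
Step 1:
                   G          L          E
  init         3.043      2.868    0.05757
  Δ           -2.338     -1.558      1.558
  eq          0.7054       1.31      1.616
  solve Keq expr → x = 0.7792; check Q = 4.339
Then remove 0.2166 M of G.
Step 2:
                   G          L          E
  init        0.4888       1.31      1.616
  Δ           0.1535     0.1023    -0.1023
  eq          0.6422      1.412      1.514
  solve Keq expr → x = -0.05116; check Q = 4.339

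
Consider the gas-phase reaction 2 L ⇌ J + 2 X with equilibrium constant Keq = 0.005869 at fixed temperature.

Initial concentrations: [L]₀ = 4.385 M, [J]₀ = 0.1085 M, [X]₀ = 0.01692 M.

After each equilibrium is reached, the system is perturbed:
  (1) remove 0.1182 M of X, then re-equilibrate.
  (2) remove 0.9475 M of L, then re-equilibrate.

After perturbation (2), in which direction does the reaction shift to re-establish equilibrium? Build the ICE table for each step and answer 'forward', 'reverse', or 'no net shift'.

Direction: reverse

Q₀ = 1.6154e-06 vs Keq = 0.005869 ⇒ Q<K, forward
Step 1:
                    L           J           X
  init          4.385      0.1085     0.01692
  Δ           -0.4866      0.2433      0.4866
  eq            3.898      0.3518      0.5035
  solve Keq expr → x = 0.2433; check Q = 0.005869
Then remove 0.1182 M of X.
Step 2:
                    L           J           X
  init          3.898      0.3518      0.3853
  Δ          -0.08142     0.04071     0.08142
  eq            3.817      0.3925      0.4667
  solve Keq expr → x = 0.04071; check Q = 0.005869
Then remove 0.9475 M of L.
Step 3:
                    L           J           X
  init          2.869      0.3925      0.4667
  Δ            0.0844     -0.0422     -0.0844
  eq            2.954      0.3503      0.3823
  solve Keq expr → x = -0.0422; check Q = 0.005869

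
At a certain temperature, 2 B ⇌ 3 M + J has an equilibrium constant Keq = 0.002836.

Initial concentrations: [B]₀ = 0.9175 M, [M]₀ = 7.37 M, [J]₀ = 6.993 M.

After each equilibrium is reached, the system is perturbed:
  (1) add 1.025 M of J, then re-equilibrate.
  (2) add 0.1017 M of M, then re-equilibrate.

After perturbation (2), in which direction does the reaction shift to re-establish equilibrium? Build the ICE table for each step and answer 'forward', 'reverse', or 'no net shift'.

Direction: reverse

Q₀ = 3325 vs Keq = 0.002836 ⇒ Q>K, reverse
Step 1:
                   B          M          J
  Initial     0.9175       7.37      6.993
  Change       4.734       -7.1     -2.367
  Equil        5.651     0.2695      4.626
  solve Keq expr → x = -2.367; check Q = 0.002836
Then add 1.025 M of J.
Step 2:
                   B          M          J
  Initial      5.651     0.2695      5.651
  Change     0.01131   -0.01697  -0.005657
  Equil        5.662     0.2525      5.646
  solve Keq expr → x = -0.005657; check Q = 0.002836
Then add 0.1017 M of M.
Step 3:
                   B          M          J
  Initial      5.662     0.3542      5.646
  Change     0.06616   -0.09924   -0.03308
  Equil        5.729      0.255      5.612
  solve Keq expr → x = -0.03308; check Q = 0.002836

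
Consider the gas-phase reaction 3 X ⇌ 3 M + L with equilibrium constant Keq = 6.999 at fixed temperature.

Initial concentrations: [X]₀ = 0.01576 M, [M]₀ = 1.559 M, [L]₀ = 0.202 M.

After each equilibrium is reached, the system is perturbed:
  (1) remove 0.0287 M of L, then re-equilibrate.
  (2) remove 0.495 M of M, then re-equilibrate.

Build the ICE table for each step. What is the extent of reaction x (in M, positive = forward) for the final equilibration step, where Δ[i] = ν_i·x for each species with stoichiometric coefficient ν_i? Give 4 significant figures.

Q₀ = 1.9553e+05 vs Keq = 6.999 ⇒ Q>K, reverse
Step 1:
                  X         M         L
  I         0.01576     1.559     0.202
  C          0.2948   -0.2948  -0.09826
  E          0.3105     1.264    0.1037
  solve Keq expr → x = -0.09826; check Q = 6.999
Then remove 0.0287 M of L.
Step 2:
                  X         M         L
  I          0.3105     1.264   0.07504
  C        -0.01952   0.01952  0.006506
  E           0.291     1.284   0.08155
  solve Keq expr → x = 0.006506; check Q = 6.999
Then remove 0.495 M of M.
Step 3:
                  X         M         L
  I           0.291    0.7887   0.08155
  C        -0.07633   0.07633   0.02544
  E          0.2147    0.8651     0.107
  solve Keq expr → x = 0.02544; check Q = 6.999

x = 0.02544 M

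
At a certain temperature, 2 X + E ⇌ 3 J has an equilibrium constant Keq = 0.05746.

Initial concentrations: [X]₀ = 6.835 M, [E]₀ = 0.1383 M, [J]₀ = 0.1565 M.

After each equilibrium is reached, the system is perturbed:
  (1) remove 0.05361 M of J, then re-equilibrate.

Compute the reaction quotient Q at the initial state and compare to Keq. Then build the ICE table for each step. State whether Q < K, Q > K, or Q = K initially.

Q₀ = 5.9326e-04 vs Keq = 0.05746 ⇒ Q<K, forward
Step 1:
                   X          E          J
  init         6.835     0.1383     0.1565
  Δ          -0.2008    -0.1004     0.3012
  eq           6.634    0.03791     0.4577
  solve Keq expr → x = 0.1004; check Q = 0.05746
Then remove 0.05361 M of J.
Step 2:
                   X          E          J
  init         6.634    0.03791     0.4041
  Δ         -0.01449  -0.007247    0.02174
  eq            6.62    0.03066     0.4258
  solve Keq expr → x = 0.007247; check Q = 0.05746

Q₀ = 5.9326e-04; Q < K (proceeds forward)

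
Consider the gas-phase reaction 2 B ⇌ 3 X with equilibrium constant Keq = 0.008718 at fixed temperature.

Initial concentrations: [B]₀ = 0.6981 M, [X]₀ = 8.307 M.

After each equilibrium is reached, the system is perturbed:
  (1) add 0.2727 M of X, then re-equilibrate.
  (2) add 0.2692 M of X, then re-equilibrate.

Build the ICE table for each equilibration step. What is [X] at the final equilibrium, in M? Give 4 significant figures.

[X]_eq = 0.6899 M

Q₀ = 1176 vs Keq = 0.008718 ⇒ Q>K, reverse
Step 1:
                    B           X
  init         0.6981       8.307
  Δ             5.095      -7.643
  eq            5.794      0.6639
  solve Keq expr → x = -2.548; check Q = 0.008718
Then add 0.2727 M of X.
Step 2:
                    B           X
  init          5.794      0.9366
  Δ             0.173     -0.2595
  eq            5.967       0.677
  solve Keq expr → x = -0.08652; check Q = 0.008718
Then add 0.2692 M of X.
Step 3:
                    B           X
  init          5.967      0.9462
  Δ            0.1709     -0.2563
  eq            6.137      0.6899
  solve Keq expr → x = -0.08544; check Q = 0.008718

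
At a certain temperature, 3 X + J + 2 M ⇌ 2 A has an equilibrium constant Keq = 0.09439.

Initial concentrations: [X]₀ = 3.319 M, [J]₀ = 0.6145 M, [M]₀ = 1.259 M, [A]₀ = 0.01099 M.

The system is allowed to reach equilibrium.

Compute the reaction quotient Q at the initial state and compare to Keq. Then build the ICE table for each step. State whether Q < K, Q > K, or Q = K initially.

Q₀ = 3.3916e-06; Q < K (proceeds forward)

Q₀ = 3.3916e-06 vs Keq = 0.09439 ⇒ Q<K, forward
Step 1:
                    X           J           M           A
  I             3.319      0.6145       1.259     0.01099
  C           -0.7892     -0.2631     -0.5261      0.5261
  E              2.53      0.3514      0.7329      0.5371
  solve Keq expr → x = 0.2631; check Q = 0.09439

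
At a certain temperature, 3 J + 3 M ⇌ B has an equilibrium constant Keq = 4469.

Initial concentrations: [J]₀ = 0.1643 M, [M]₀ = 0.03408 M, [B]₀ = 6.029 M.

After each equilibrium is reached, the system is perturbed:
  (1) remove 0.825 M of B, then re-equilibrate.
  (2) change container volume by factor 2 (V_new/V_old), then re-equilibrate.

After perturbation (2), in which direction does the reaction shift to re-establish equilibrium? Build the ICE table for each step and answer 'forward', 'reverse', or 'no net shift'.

Direction: reverse

Q₀ = 3.4343e+07 vs Keq = 4469 ⇒ Q>K, reverse
Step 1:
                    J           M           B
  Initial      0.1643     0.03408       6.029
  Change       0.2388      0.2388     -0.0796
  Equil        0.4031      0.2729       5.949
  solve Keq expr → x = -0.0796; check Q = 4469
Then remove 0.825 M of B.
Step 2:
                    J           M           B
  Initial      0.4031      0.2729       5.124
  Change    -0.007966   -0.007966    0.002655
  Equil        0.3951      0.2649       5.127
  solve Keq expr → x = 0.002655; check Q = 4469
Then change container volume by factor 2 (V_new/V_old).
Step 3:
                    J           M           B
  Initial      0.1976      0.1325       2.564
  Change       0.1243      0.1243    -0.04143
  Equil        0.3219      0.2568       2.522
  solve Keq expr → x = -0.04143; check Q = 4469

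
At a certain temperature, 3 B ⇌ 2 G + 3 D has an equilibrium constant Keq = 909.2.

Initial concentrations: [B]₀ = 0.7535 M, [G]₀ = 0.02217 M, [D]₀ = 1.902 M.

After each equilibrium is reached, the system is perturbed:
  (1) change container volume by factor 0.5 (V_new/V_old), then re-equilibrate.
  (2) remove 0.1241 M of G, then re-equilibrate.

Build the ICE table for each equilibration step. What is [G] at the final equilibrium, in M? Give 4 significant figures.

[G]_eq = 0.6664 M

Q₀ = 0.007905 vs Keq = 909.2 ⇒ Q<K, forward
Step 1:
                    B           G           D
  init         0.7535     0.02217       1.902
  Δ           -0.6067      0.4045      0.6067
  eq           0.1468      0.4267       2.509
  solve Keq expr → x = 0.2022; check Q = 909.2
Then change container volume by factor 0.5 (V_new/V_old).
Step 2:
                    B           G           D
  init         0.2935      0.8533       5.017
  Δ            0.1293     -0.0862     -0.1293
  eq           0.4228      0.7671       4.888
  solve Keq expr → x = -0.0431; check Q = 909.2
Then remove 0.1241 M of G.
Step 3:
                    B           G           D
  init         0.4228       0.643       4.888
  Δ           -0.0351      0.0234      0.0351
  eq           0.3877      0.6664       4.923
  solve Keq expr → x = 0.0117; check Q = 909.2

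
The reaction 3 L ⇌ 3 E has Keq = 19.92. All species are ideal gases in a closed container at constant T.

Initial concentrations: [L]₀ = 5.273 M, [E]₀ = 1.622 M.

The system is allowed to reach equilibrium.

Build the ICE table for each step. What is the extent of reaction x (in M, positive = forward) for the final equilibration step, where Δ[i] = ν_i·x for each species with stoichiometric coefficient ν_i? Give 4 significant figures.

x = 1.138 M

Q₀ = 0.02911 vs Keq = 19.92 ⇒ Q<K, forward
Step 1:
                    L           E
  init          5.273       1.622
  Δ            -3.415       3.415
  eq            1.858       5.037
  solve Keq expr → x = 1.138; check Q = 19.92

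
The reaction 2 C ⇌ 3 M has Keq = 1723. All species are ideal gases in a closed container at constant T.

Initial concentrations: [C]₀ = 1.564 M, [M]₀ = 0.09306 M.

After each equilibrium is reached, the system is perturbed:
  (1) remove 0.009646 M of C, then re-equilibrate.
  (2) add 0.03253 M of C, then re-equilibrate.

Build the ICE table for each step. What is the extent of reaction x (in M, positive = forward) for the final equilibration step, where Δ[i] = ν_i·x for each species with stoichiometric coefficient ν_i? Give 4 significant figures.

Q₀ = 3.2947e-04 vs Keq = 1723 ⇒ Q<K, forward
Step 1:
                    C           M
  init          1.564     0.09306
  Δ            -1.479       2.219
  eq          0.08469       2.312
  solve Keq expr → x = 0.7397; check Q = 1723
Then remove 0.009646 M of C.
Step 2:
                    C           M
  init        0.07505       2.312
  Δ          0.008912    -0.01337
  eq          0.08396       2.299
  solve Keq expr → x = -0.004456; check Q = 1723
Then add 0.03253 M of C.
Step 3:
                    C           M
  init         0.1165       2.299
  Δ          -0.03005     0.04507
  eq          0.08644       2.344
  solve Keq expr → x = 0.01502; check Q = 1723

x = 0.01502 M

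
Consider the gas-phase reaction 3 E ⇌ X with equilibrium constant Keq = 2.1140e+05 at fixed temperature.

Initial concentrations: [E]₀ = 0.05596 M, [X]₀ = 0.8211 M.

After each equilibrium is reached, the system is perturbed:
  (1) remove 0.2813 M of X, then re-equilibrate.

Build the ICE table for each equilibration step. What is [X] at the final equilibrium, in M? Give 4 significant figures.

Q₀ = 4686 vs Keq = 2.1140e+05 ⇒ Q<K, forward
Step 1:
                   E          X
  init       0.05596     0.8211
  Δ         -0.04016    0.01339
  eq          0.0158     0.8345
  solve Keq expr → x = 0.01339; check Q = 2.1140e+05
Then remove 0.2813 M of X.
Step 2:
                   E          X
  init        0.0158     0.5532
  Δ        -0.002018 6.7279e-04
  eq         0.01379     0.5539
  solve Keq expr → x = 6.7279e-04; check Q = 2.1140e+05

[X]_eq = 0.5539 M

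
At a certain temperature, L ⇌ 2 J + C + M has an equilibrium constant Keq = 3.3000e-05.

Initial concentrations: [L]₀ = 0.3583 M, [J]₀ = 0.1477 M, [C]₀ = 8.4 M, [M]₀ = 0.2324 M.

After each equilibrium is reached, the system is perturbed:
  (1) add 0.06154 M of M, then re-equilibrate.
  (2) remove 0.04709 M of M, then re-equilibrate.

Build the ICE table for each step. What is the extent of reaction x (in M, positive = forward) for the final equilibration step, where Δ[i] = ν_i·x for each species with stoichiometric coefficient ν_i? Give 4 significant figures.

x = 1.7511e-04 M

Q₀ = 0.1189 vs Keq = 3.3000e-05 ⇒ Q>K, reverse
Step 1:
                    L           J           C           M
  Initial      0.3583      0.1477         8.4      0.2324
  Change      0.07222     -0.1444    -0.07222    -0.07222
  Equil        0.4305    0.003263       8.328      0.1602
  solve Keq expr → x = -0.07222; check Q = 3.3000e-05
Then add 0.06154 M of M.
Step 2:
                    L           J           C           M
  Initial      0.4305    0.003263       8.328      0.2217
  Change   2.4364e-04 -4.8728e-04 -2.4364e-04 -2.4364e-04
  Equil        0.4308    0.002776       8.328      0.2215
  solve Keq expr → x = -2.4364e-04; check Q = 3.3000e-05
Then remove 0.04709 M of M.
Step 3:
                    L           J           C           M
  Initial      0.4308    0.002776       8.328      0.1744
  Change  -1.7511e-04  3.5022e-04  1.7511e-04  1.7511e-04
  Equil        0.4306    0.003126       8.328      0.1746
  solve Keq expr → x = 1.7511e-04; check Q = 3.3000e-05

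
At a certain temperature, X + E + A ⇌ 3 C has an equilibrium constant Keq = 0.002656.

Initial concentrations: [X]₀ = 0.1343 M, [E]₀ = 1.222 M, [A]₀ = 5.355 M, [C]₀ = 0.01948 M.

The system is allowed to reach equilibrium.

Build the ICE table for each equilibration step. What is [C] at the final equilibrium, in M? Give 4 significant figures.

Q₀ = 8.4112e-06 vs Keq = 0.002656 ⇒ Q<K, forward
Step 1:
                   X          E          A          C
  I           0.1343      1.222      5.355    0.01948
  C         -0.03327   -0.03327   -0.03327    0.09981
  E            0.101      1.189      5.322     0.1193
  solve Keq expr → x = 0.03327; check Q = 0.002656

[C]_eq = 0.1193 M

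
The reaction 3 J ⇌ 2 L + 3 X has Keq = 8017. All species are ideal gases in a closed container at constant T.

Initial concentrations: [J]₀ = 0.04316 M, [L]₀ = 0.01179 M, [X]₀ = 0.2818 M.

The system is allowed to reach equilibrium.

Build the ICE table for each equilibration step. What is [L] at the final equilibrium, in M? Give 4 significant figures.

[L]_eq = 0.03932 M

Q₀ = 0.03869 vs Keq = 8017 ⇒ Q<K, forward
Step 1:
                  J         L         X
  I         0.04316   0.01179    0.2818
  C        -0.04129   0.02753   0.04129
  E        0.001867   0.03932    0.3231
  solve Keq expr → x = 0.01376; check Q = 8017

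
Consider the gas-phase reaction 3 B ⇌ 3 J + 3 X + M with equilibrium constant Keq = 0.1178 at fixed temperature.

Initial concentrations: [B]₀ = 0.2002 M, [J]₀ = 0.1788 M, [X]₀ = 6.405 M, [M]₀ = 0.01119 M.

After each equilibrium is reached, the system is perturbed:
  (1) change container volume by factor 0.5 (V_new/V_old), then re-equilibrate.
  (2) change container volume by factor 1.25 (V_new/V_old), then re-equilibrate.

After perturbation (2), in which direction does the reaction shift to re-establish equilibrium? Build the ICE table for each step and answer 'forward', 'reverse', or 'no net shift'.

Direction: forward

Q₀ = 2.095 vs Keq = 0.1178 ⇒ Q>K, reverse
Step 1:
                    B           J           X           M
  I            0.2002      0.1788       6.405     0.01119
  C           0.02873    -0.02873    -0.02873   -0.009577
  E            0.2289      0.1501       6.376    0.001613
  solve Keq expr → x = -0.009577; check Q = 0.1178
Then change container volume by factor 0.5 (V_new/V_old).
Step 2:
                    B           J           X           M
  I            0.4579      0.3001       12.75    0.003226
  C          0.008975   -0.008975   -0.008975   -0.002992
  E            0.4668      0.2912       12.74  2.3461e-04
  solve Keq expr → x = -0.002992; check Q = 0.1178
Then change container volume by factor 1.25 (V_new/V_old).
Step 3:
                    B           J           X           M
  I            0.3735      0.2329       10.19  1.8769e-04
  C       -7.8883e-04  7.8883e-04  7.8883e-04  2.6294e-04
  E            0.3727      0.2337        10.2  4.5063e-04
  solve Keq expr → x = 2.6294e-04; check Q = 0.1178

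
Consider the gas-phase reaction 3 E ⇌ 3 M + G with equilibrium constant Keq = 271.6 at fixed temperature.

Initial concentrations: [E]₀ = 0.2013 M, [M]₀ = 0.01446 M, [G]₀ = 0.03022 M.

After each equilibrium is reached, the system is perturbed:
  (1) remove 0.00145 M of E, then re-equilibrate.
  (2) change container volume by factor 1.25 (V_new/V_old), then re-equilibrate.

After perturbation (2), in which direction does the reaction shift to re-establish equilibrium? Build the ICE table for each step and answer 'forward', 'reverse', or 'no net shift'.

Direction: forward

Q₀ = 1.1201e-05 vs Keq = 271.6 ⇒ Q<K, forward
Step 1:
                  E         M         G
  init       0.2013   0.01446   0.03022
  Δ         -0.1872    0.1872    0.0624
  eq        0.01409    0.2017   0.09262
  solve Keq expr → x = 0.0624; check Q = 271.6
Then remove 0.00145 M of E.
Step 2:
                  E         M         G
  init      0.01264    0.2017   0.09262
  Δ        0.001334 -0.001334 -4.4478e-04
  eq        0.01397    0.2003   0.09218
  solve Keq expr → x = -4.4478e-04; check Q = 271.6
Then change container volume by factor 1.25 (V_new/V_old).
Step 3:
                  E         M         G
  init      0.01118    0.1603   0.07374
  Δ       -7.4169e-04 7.4169e-04 2.4723e-04
  eq        0.01044     0.161   0.07399
  solve Keq expr → x = 2.4723e-04; check Q = 271.6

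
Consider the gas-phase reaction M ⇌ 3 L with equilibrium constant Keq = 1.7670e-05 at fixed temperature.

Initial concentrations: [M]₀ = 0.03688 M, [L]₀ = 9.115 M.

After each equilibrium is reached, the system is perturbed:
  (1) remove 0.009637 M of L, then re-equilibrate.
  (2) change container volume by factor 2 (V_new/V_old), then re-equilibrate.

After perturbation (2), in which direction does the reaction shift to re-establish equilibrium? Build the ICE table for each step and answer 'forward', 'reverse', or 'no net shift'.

Q₀ = 2.0534e+04 vs Keq = 1.7670e-05 ⇒ Q>K, reverse
Step 1:
                   M          L
  Initial    0.03688      9.115
  Change       3.026     -9.077
  Equil        3.063    0.03782
  solve Keq expr → x = -3.026; check Q = 1.7670e-05
Then remove 0.009637 M of L.
Step 2:
                   M          L
  Initial      3.063    0.02819
  Change   -0.003208   0.009624
  Equil        3.059    0.03781
  solve Keq expr → x = 0.003208; check Q = 1.7670e-05
Then change container volume by factor 2 (V_new/V_old).
Step 3:
                   M          L
  Initial       1.53    0.01891
  Change   -0.003694    0.01108
  Equil        1.526    0.02999
  solve Keq expr → x = 0.003694; check Q = 1.7670e-05

Direction: forward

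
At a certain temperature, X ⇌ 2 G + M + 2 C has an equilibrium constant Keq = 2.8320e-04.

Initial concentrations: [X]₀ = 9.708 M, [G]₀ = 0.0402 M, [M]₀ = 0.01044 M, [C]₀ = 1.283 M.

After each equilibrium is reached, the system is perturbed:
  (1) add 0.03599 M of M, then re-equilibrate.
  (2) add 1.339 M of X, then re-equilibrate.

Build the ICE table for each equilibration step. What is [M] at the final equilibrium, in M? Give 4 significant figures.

[M]_eq = 0.09288 M

Q₀ = 2.8607e-06 vs Keq = 2.8320e-04 ⇒ Q<K, forward
Step 1:
                  X         G         M         C
  Initial     9.708    0.0402   0.01044     1.283
  Change   -0.05396    0.1079   0.05396    0.1079
  Equil       9.654    0.1481    0.0644     1.391
  solve Keq expr → x = 0.05396; check Q = 2.8320e-04
Then add 0.03599 M of M.
Step 2:
                  X         G         M         C
  Initial     9.654    0.1481    0.1004     1.391
  Change    0.01042  -0.02083  -0.01042  -0.02083
  Equil       9.664    0.1273   0.08998      1.37
  solve Keq expr → x = -0.01042; check Q = 2.8320e-04
Then add 1.339 M of X.
Step 3:
                  X         G         M         C
  Initial        11    0.1273   0.08998      1.37
  Change  -0.002905   0.00581  0.002905   0.00581
  Equil          11    0.1331   0.09288     1.376
  solve Keq expr → x = 0.002905; check Q = 2.8320e-04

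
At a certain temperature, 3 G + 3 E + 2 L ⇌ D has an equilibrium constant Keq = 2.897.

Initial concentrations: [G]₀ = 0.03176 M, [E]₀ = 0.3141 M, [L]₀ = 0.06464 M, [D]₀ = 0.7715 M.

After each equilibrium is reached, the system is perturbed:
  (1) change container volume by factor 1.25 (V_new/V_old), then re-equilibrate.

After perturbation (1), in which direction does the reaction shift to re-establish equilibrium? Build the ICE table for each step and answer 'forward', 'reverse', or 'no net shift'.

Direction: reverse

Q₀ = 1.8599e+08 vs Keq = 2.897 ⇒ Q>K, reverse
Step 1:
                   G          E          L          D
  Initial    0.03176     0.3141    0.06464     0.7715
  Change       0.748      0.748     0.4987    -0.2493
  Equil       0.7798      1.062     0.5633     0.5222
  solve Keq expr → x = -0.2493; check Q = 2.897
Then change container volume by factor 1.25 (V_new/V_old).
Step 2:
                   G          E          L          D
  Initial     0.6238     0.8497     0.4506     0.4177
  Change      0.1402     0.1402    0.09347   -0.04673
  Equil        0.764     0.9899     0.5441      0.371
  solve Keq expr → x = -0.04673; check Q = 2.897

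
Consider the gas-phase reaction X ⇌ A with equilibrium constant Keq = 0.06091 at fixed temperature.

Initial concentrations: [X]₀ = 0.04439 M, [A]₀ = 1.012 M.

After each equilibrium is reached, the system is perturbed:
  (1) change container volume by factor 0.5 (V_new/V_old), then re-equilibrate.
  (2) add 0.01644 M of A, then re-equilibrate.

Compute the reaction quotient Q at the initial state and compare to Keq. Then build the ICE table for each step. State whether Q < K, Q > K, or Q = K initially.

Q₀ = 22.8; Q > K (proceeds reverse)

Q₀ = 22.8 vs Keq = 0.06091 ⇒ Q>K, reverse
Step 1:
                  X         A
  init      0.04439     1.012
  Δ          0.9513   -0.9513
  eq         0.9957   0.06065
  solve Keq expr → x = -0.9513; check Q = 0.06091
Then change container volume by factor 0.5 (V_new/V_old).
Step 2:
                  X         A
  init        1.991    0.1213
  Δ               0         0
  eq          1.991    0.1213
  solve Keq expr → x = 0; check Q = 0.06091
Then add 0.01644 M of A.
Step 3:
                  X         A
  init        1.991    0.1377
  Δ          0.0155   -0.0155
  eq          2.007    0.1222
  solve Keq expr → x = -0.0155; check Q = 0.06091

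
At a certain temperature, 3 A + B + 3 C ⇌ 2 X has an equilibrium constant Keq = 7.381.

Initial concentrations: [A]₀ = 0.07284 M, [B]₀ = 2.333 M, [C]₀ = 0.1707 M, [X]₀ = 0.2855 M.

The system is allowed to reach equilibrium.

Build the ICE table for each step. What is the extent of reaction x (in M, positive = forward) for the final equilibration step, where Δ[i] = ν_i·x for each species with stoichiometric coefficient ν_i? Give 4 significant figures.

Q₀ = 1.8176e+04 vs Keq = 7.381 ⇒ Q>K, reverse
Step 1:
                   A          B          C          X
  init       0.07284      2.333     0.1707     0.2855
  Δ           0.2084    0.06946     0.2084    -0.1389
  eq          0.2812      2.402     0.3791     0.1466
  solve Keq expr → x = -0.06946; check Q = 7.381

x = -0.06946 M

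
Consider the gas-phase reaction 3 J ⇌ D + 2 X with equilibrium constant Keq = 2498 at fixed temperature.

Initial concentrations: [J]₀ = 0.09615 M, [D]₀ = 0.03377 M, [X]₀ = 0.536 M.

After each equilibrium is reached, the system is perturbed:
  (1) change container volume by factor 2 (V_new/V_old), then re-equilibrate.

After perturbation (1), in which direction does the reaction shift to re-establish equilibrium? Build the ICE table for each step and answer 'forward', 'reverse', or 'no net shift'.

Direction: no net shift

Q₀ = 10.91 vs Keq = 2498 ⇒ Q<K, forward
Step 1:
                  J         D         X
  Initial   0.09615   0.03377     0.536
  Change   -0.07603   0.02534   0.05069
  Equil     0.02012   0.05911    0.5867
  solve Keq expr → x = 0.02534; check Q = 2498
Then change container volume by factor 2 (V_new/V_old).
Step 2:
                  J         D         X
  Initial   0.01006   0.02956    0.2933
  Change          0         0         0
  Equil     0.01006   0.02956    0.2933
  solve Keq expr → x = 0; check Q = 2498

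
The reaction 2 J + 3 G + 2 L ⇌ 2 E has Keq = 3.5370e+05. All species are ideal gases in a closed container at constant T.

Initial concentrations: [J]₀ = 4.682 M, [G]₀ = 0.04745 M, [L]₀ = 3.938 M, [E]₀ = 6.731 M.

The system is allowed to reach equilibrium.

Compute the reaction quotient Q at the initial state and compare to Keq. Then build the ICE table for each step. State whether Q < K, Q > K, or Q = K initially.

Q₀ = 1247 vs Keq = 3.5370e+05 ⇒ Q<K, forward
Step 1:
                    J           G           L           E
  init          4.682     0.04745       3.938       6.731
  Δ          -0.02676    -0.04015    -0.02676     0.02676
  eq            4.655    0.007303       3.911       6.758
  solve Keq expr → x = 0.01338; check Q = 3.5370e+05

Q₀ = 1247; Q < K (proceeds forward)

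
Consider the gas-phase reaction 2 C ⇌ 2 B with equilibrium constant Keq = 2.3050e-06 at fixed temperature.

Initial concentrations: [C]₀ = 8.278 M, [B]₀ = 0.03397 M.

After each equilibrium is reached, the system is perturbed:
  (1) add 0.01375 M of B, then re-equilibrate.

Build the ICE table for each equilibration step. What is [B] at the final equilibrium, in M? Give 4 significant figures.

Q₀ = 1.6840e-05 vs Keq = 2.3050e-06 ⇒ Q>K, reverse
Step 1:
                   C          B
  I            8.278    0.03397
  C          0.02137   -0.02137
  E            8.299     0.0126
  solve Keq expr → x = -0.01068; check Q = 2.3050e-06
Then add 0.01375 M of B.
Step 2:
                   C          B
  I            8.299    0.02635
  C          0.01373   -0.01373
  E            8.313    0.01262
  solve Keq expr → x = -0.006865; check Q = 2.3050e-06

[B]_eq = 0.01262 M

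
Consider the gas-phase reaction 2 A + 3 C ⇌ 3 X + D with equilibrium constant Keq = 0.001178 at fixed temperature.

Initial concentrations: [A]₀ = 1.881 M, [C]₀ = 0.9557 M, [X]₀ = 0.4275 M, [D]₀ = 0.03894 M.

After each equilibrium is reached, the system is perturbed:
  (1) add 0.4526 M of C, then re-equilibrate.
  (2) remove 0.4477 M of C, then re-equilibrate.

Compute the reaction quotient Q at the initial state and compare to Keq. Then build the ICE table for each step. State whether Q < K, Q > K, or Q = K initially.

Q₀ = 9.8506e-04; Q < K (proceeds forward)

Q₀ = 9.8506e-04 vs Keq = 0.001178 ⇒ Q<K, forward
Step 1:
                   A          C          X          D
  init         1.881     0.9557     0.4275    0.03894
  Δ        -0.006263  -0.009395   0.009395   0.003132
  eq           1.875     0.9463     0.4369    0.04207
  solve Keq expr → x = 0.003132; check Q = 0.001178
Then add 0.4526 M of C.
Step 2:
                   A          C          X          D
  init         1.875      1.399     0.4369    0.04207
  Δ         -0.05056   -0.07584    0.07584    0.02528
  eq           1.824      1.323     0.5127    0.06735
  solve Keq expr → x = 0.02528; check Q = 0.001178
Then remove 0.4477 M of C.
Step 3:
                   A          C          X          D
  init         1.824     0.8754     0.5127    0.06735
  Δ             0.05    0.07501   -0.07501     -0.025
  eq           1.874     0.9504     0.4377    0.04235
  solve Keq expr → x = -0.025; check Q = 0.001178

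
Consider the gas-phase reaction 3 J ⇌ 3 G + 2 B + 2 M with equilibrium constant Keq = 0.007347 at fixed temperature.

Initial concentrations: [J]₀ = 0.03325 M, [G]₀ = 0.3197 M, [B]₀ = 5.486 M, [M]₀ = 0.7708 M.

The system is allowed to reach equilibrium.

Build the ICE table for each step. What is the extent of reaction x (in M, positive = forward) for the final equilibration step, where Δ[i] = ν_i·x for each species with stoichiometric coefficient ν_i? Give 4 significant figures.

x = -0.09663 M

Q₀ = 1.5895e+04 vs Keq = 0.007347 ⇒ Q>K, reverse
Step 1:
                   J          G          B          M
  init       0.03325     0.3197      5.486     0.7708
  Δ           0.2899    -0.2899    -0.1933    -0.1933
  eq          0.3231    0.02982      5.293     0.5775
  solve Keq expr → x = -0.09663; check Q = 0.007347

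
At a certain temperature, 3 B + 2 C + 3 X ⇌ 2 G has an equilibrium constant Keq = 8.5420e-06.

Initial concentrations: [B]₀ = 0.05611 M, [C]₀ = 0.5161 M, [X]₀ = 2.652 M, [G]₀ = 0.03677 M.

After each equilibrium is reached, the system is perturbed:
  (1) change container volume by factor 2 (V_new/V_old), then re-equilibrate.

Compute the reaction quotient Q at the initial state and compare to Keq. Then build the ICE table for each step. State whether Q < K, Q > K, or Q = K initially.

Q₀ = 1.541 vs Keq = 8.5420e-06 ⇒ Q>K, reverse
Step 1:
                    B           C           X           G
  Initial     0.05611      0.5161       2.652     0.03677
  Change      0.05476      0.0365     0.05476     -0.0365
  Equil        0.1109      0.5526       2.707  2.6550e-04
  solve Keq expr → x = -0.01825; check Q = 8.5420e-06
Then change container volume by factor 2 (V_new/V_old).
Step 2:
                    B           C           X           G
  Initial     0.05543      0.2763       1.353  1.3275e-04
  Change   1.7410e-04  1.1607e-04  1.7410e-04 -1.1607e-04
  Equil       0.05561      0.2764       1.354  1.6682e-05
  solve Keq expr → x = -5.8035e-05; check Q = 8.5420e-06

Q₀ = 1.541; Q > K (proceeds reverse)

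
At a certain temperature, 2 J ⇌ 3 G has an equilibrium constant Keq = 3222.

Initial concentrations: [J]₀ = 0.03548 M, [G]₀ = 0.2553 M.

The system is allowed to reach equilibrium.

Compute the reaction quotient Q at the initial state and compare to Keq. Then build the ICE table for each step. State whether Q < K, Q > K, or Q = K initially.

Q₀ = 13.22 vs Keq = 3222 ⇒ Q<K, forward
Step 1:
                    J           G
  init        0.03548      0.2553
  Δ          -0.03253     0.04879
  eq         0.002954      0.3041
  solve Keq expr → x = 0.01626; check Q = 3222

Q₀ = 13.22; Q < K (proceeds forward)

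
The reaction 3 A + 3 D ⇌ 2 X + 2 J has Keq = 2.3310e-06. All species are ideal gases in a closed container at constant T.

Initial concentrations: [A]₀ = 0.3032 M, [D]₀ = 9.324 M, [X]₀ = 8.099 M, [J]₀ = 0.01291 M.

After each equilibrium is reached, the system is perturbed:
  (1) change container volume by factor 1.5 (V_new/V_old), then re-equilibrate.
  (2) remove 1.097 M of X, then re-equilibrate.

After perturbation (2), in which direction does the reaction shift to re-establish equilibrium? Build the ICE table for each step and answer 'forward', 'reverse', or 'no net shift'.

Direction: forward

Q₀ = 4.8386e-04 vs Keq = 2.3310e-06 ⇒ Q>K, reverse
Step 1:
                    A           D           X           J
  Initial      0.3032       9.324       8.099     0.01291
  Change      0.01789     0.01789    -0.01193    -0.01193
  Equil        0.3211       9.342       8.087  9.8080e-04
  solve Keq expr → x = -0.005965; check Q = 2.3310e-06
Then change container volume by factor 1.5 (V_new/V_old).
Step 2:
                    A           D           X           J
  Initial      0.2141       6.228       5.391  6.5387e-04
  Change   3.2536e-04  3.2536e-04 -2.1691e-04 -2.1691e-04
  Equil        0.2144       6.228       5.391  4.3696e-04
  solve Keq expr → x = -1.0845e-04; check Q = 2.3310e-06
Then remove 1.097 M of X.
Step 3:
                    A           D           X           J
  Initial      0.2144       6.228       4.294  4.3696e-04
  Change  -1.6643e-04 -1.6643e-04  1.1095e-04  1.1095e-04
  Equil        0.2142       6.228       4.294  5.4791e-04
  solve Keq expr → x = 5.5476e-05; check Q = 2.3310e-06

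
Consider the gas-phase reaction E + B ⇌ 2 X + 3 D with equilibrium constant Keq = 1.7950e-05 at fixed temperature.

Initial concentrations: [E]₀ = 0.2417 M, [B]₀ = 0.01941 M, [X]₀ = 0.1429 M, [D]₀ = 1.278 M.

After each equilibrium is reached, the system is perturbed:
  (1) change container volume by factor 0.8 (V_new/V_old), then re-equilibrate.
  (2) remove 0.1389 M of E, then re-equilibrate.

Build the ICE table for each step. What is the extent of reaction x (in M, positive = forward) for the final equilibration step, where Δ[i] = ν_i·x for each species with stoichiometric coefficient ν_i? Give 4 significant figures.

Q₀ = 9.086 vs Keq = 1.7950e-05 ⇒ Q>K, reverse
Step 1:
                  E         B         X         D
  Initial    0.2417   0.01941    0.1429     1.278
  Change    0.07113   0.07113   -0.1423   -0.2134
  Equil      0.3128   0.09054 6.4908e-04     1.065
  solve Keq expr → x = -0.07113; check Q = 1.7950e-05
Then change container volume by factor 0.8 (V_new/V_old).
Step 2:
                  E         B         X         D
  Initial     0.391    0.1132 8.1135e-04     1.331
  Change  1.1509e-04 1.1509e-04 -2.3019e-04 -3.4528e-04
  Equil      0.3911    0.1133 5.8116e-04      1.33
  solve Keq expr → x = -1.1509e-04; check Q = 1.7950e-05
Then remove 0.1389 M of E.
Step 3:
                  E         B         X         D
  Initial    0.2522    0.1133 5.8116e-04      1.33
  Change  5.7099e-05 5.7099e-05 -1.1420e-04 -1.7130e-04
  Equil      0.2523    0.1133 4.6696e-04      1.33
  solve Keq expr → x = -5.7099e-05; check Q = 1.7950e-05

x = -5.7099e-05 M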